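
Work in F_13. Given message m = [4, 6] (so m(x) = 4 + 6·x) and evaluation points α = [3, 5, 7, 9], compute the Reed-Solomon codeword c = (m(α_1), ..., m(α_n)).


c = [9, 8, 7, 6]

Message polynomial: m(x) = 4 + 6·x (mod 13).
For each evaluation point α_i, compute m(α_i) mod 13:
  α_1 = 3: Horner steps 6 → 9, so m(3) = 9.
  α_2 = 5: Horner steps 6 → 8, so m(5) = 8.
  α_3 = 7: Horner steps 6 → 7, so m(7) = 7.
  α_4 = 9: Horner steps 6 → 6, so m(9) = 6.
Codeword c = [9, 8, 7, 6] ∈ F_13^4.


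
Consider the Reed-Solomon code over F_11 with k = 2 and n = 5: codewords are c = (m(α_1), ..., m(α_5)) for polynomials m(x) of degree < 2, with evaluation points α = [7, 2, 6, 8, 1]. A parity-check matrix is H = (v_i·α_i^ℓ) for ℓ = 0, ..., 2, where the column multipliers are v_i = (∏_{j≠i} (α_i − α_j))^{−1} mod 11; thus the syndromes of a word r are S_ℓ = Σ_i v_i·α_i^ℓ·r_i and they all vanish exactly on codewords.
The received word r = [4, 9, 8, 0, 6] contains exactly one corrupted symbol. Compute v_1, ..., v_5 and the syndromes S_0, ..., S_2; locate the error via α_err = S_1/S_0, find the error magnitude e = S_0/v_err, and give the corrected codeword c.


S = (7, 3, 6), error at position 2, error magnitude e = 7, c = [4, 2, 8, 0, 6].

Step 1: column multipliers v_i = (∏_{j≠i}(α_i − α_j))^{−1} mod 11.
  i = 1 (α = 7): (7−2)(7−6)(7−8)(7−1) = 5·1·(−1)·6 = −30 ≡ 3, so v_1 = 3^{−1} = 4 (mod 11).
  i = 2 (α = 2): (2−7)(2−6)(2−8)(2−1) = (−5)·(−4)·(−6)·1 = −120 ≡ 1, so v_2 = 1^{−1} = 1 (mod 11).
  i = 3 (α = 6): (6−7)(6−2)(6−8)(6−1) = (−1)·4·(−2)·5 = 40 ≡ 7, so v_3 = 7^{−1} = 8 (mod 11).
  i = 4 (α = 8): (8−7)(8−2)(8−6)(8−1) = 1·6·2·7 = 84 ≡ 7, so v_4 = 7^{−1} = 8 (mod 11).
  i = 5 (α = 1): (1−7)(1−2)(1−6)(1−8) = (−6)·(−1)·(−5)·(−7) = 210 ≡ 1, so v_5 = 1^{−1} = 1 (mod 11).
  v = [4, 1, 8, 8, 1].
Step 2: syndromes of r = [4, 9, 8, 0, 6] (all sums mod 11).
  S_0 = Σ v_i r_i = 4·4 + 1·9 + 8·8 + 8·0 + 1·6 = 95 ≡ 7.
  S_1 = Σ v_i α_i r_i = 4·7·4 + 1·2·9 + 8·6·8 + 8·8·0 + 1·1·6 = 520 ≡ 3.
  α_i^2 mod 11 = [5, 4, 3, 9, 1].
  S_2 = Σ v_i α_i^2 r_i = 4·5·4 + 1·4·9 + 8·3·8 + 8·9·0 + 1·1·6 = 314 ≡ 6.
  S = (7, 3, 6) ≠ 0, so r is not a codeword (an error is present).
Step 3: locate the error. For a single error e at position i, S_ℓ = v_i·e·α_i^ℓ, so α_err = S_1/S_0.
  S_0^{−1} = 7^{−1} = 8 (mod 11), so α_err = 3·8 = 24 ≡ 2 = α_2. Error position i = 2.
  Consistency check: S_2/S_1 = 6·4 = 24 ≡ 2 = α_err ✓ (single-error assumption holds).
Step 4: error magnitude e = S_0/v_2 = S_0·∏_{j≠2}(α_2 − α_j) = 7·1 = 7 ≡ 7 (mod 11).
Step 5: correct position 2: c_2 = r_2 − e = 9 − 7 ≡ 2 (mod 11). Hence c = [4, 2, 8, 0, 6].
  Check: interpolating c through the α_i gives m(x) = 10 + 7·x (degree < 2) with m(α_i) = c_i for every i, so c is indeed a codeword.


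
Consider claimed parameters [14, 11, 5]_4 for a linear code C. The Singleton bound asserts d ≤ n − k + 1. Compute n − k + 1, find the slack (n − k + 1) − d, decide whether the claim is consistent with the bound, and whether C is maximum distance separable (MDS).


Singleton RHS = n − k + 1 = 4, slack = -1, bound violated (no such code; not MDS).

Singleton bound: d ≤ n − k + 1.
Here n = 14, k = 11, so n − k + 1 = 4.
Given d = 5, check d ≤ 4: NO.
Slack = (n − k + 1) − d = -1.
The slack is negative: d = 5 exceeds n − k + 1 = 4 by 1, so the Singleton bound is violated and no linear [14, 11, 5]_4 code can exist. In particular it is not MDS (MDS requires d = n − k + 1 exactly).
Description: the claimed parameters are [14, 11, 5]_4; such a code would be impossible (violates the Singleton bound).


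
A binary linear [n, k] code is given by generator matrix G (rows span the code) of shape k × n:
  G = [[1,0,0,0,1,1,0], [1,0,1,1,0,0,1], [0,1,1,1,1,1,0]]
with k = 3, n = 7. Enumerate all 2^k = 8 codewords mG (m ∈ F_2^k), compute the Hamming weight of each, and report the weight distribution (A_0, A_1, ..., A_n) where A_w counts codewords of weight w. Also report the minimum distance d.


Weight distribution: A_0 = 1, A_2 = 1, A_3 = 1, A_4 = 2, A_5 = 3. Minimum distance d = 2.

Enumerate all 2^3 = 8 messages m ∈ F_2^3.
For each, compute codeword c = mG in F_2^7, then tally its weight.
  m = 000 → c = 0000000, weight = 0.
  m = 100 → c = 1000110, weight = 3.
  m = 010 → c = 1011001, weight = 4.
  m = 110 → c = 0011111, weight = 5.
  m = 001 → c = 0111110, weight = 5.
  m = 101 → c = 1111000, weight = 4.
  m = 011 → c = 1100111, weight = 5.
  m = 111 → c = 0100001, weight = 2.
Tally weights:
  weight 0: 1 codewords.
  weight 2: 1 codewords.
  weight 3: 1 codewords.
  weight 4: 2 codewords.
  weight 5: 3 codewords.
Minimum distance d = smallest w > 0 with A_w > 0 = 2.
Sanity: Σ A_w = 8 = 2^3 = 8 ✓.


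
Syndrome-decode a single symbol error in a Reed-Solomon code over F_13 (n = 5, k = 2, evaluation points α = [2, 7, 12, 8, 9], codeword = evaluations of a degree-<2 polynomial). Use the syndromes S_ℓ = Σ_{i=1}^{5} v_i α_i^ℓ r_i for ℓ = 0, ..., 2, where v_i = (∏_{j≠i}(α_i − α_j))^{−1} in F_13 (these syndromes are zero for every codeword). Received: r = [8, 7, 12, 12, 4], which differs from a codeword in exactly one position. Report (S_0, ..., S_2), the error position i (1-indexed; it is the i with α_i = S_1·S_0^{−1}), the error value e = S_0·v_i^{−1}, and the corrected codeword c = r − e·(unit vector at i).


S = (3, 10, 3), error at position 3, error magnitude e = 6, c = [8, 7, 6, 12, 4].

Step 1: column multipliers v_i = (∏_{j≠i}(α_i − α_j))^{−1} mod 13.
  i = 1 (α = 2): (2−7)(2−12)(2−8)(2−9) = (−5)·(−10)·(−6)·(−7) = 2100 ≡ 7, so v_1 = 7^{−1} = 2 (mod 13).
  i = 2 (α = 7): (7−2)(7−12)(7−8)(7−9) = 5·(−5)·(−1)·(−2) = −50 ≡ 2, so v_2 = 2^{−1} = 7 (mod 13).
  i = 3 (α = 12): (12−2)(12−7)(12−8)(12−9) = 10·5·4·3 = 600 ≡ 2, so v_3 = 2^{−1} = 7 (mod 13).
  i = 4 (α = 8): (8−2)(8−7)(8−12)(8−9) = 6·1·(−4)·(−1) = 24 ≡ 11, so v_4 = 11^{−1} = 6 (mod 13).
  i = 5 (α = 9): (9−2)(9−7)(9−12)(9−8) = 7·2·(−3)·1 = −42 ≡ 10, so v_5 = 10^{−1} = 4 (mod 13).
  v = [2, 7, 7, 6, 4].
Step 2: syndromes of r = [8, 7, 12, 12, 4] (all sums mod 13).
  S_0 = Σ v_i r_i = 2·8 + 7·7 + 7·12 + 6·12 + 4·4 = 237 ≡ 3.
  S_1 = Σ v_i α_i r_i = 2·2·8 + 7·7·7 + 7·12·12 + 6·8·12 + 4·9·4 = 2103 ≡ 10.
  α_i^2 mod 13 = [4, 10, 1, 12, 3].
  S_2 = Σ v_i α_i^2 r_i = 2·4·8 + 7·10·7 + 7·1·12 + 6·12·12 + 4·3·4 = 1550 ≡ 3.
  S = (3, 10, 3) ≠ 0, so r is not a codeword (an error is present).
Step 3: locate the error. For a single error e at position i, S_ℓ = v_i·e·α_i^ℓ, so α_err = S_1/S_0.
  S_0^{−1} = 3^{−1} = 9 (mod 13), so α_err = 10·9 = 90 ≡ 12 = α_3. Error position i = 3.
  Consistency check: S_2/S_1 = 3·4 = 12 ≡ 12 = α_err ✓ (single-error assumption holds).
Step 4: error magnitude e = S_0/v_3 = S_0·∏_{j≠3}(α_3 − α_j) = 3·2 = 6 ≡ 6 (mod 13).
Step 5: correct position 3: c_3 = r_3 − e = 12 − 6 ≡ 6 (mod 13). Hence c = [8, 7, 6, 12, 4].
  Check: interpolating c through the α_i gives m(x) = 11 + 5·x (degree < 2) with m(α_i) = c_i for every i, so c is indeed a codeword.


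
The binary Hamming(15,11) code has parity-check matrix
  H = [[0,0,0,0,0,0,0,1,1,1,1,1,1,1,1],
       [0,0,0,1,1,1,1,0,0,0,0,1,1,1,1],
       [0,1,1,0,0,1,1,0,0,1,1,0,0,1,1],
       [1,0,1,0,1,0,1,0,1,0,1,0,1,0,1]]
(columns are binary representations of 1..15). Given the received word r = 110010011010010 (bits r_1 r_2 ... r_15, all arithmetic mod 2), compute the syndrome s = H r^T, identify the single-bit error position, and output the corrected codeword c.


s = (0, 0, 1, 0)^T, error position = 2, corrected codeword c = 100010011010010

Compute s = H r^T mod 2 one row at a time:
  s_1 = 1 + 1 + 0 + 1 + 0 + 0 + 1 + 0 = 4 ≡ 0 (mod 2).
  s_2 = 0 + 1 + 0 + 0 + 0 + 0 + 1 + 0 = 2 ≡ 0 (mod 2).
  s_3 = 1 + 0 + 0 + 0 + 0 + 1 + 1 + 0 = 3 ≡ 1 (mod 2).
  s_4 = 1 + 0 + 1 + 0 + 1 + 1 + 0 + 0 = 4 ≡ 0 (mod 2).
s = (0, 0, 1, 0)^T — this equals column 2 of H (binary 0010), so error is at position 2.
Correct: flip bit 2 of r = 110010011010010 to get c = 100010011010010.


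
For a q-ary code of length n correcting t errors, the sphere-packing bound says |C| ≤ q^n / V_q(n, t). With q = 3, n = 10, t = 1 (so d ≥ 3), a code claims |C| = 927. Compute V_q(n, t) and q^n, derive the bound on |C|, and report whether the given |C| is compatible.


V_q(n, t) = 21, q^n = 59049, Hamming bound = 2811, |C| = 927 ≤ bound (satisfied).

Step 1: Compute V_q(n, t) = Σ_{j=0}^1 C(n, j) (q−1)^j.
  j = 0: C(10,0)·(2)^0 = 1·1 = 1.
  j = 1: C(10,1)·(2)^1 = 10·2 = 20.
  V_q(n, t) = 1 + 20 = 21.
Step 2: q^n = 3^10 = 59049.
Step 3: Hamming bound ⌊q^n / V_q(n,t)⌋ = ⌊59049/21⌋ = 2811.
Step 4: Compare |C| = 927 to 2811: satisfied.
The claimed |C| lies below the Hamming bound.


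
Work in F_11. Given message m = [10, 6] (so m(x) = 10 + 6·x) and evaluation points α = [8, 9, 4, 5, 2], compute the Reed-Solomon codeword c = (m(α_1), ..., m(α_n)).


c = [3, 9, 1, 7, 0]

Message polynomial: m(x) = 10 + 6·x (mod 11).
For each evaluation point α_i, compute m(α_i) mod 11:
  α_1 = 8: Horner steps 6 → 3, so m(8) = 3.
  α_2 = 9: Horner steps 6 → 9, so m(9) = 9.
  α_3 = 4: Horner steps 6 → 1, so m(4) = 1.
  α_4 = 5: Horner steps 6 → 7, so m(5) = 7.
  α_5 = 2: Horner steps 6 → 0, so m(2) = 0.
Codeword c = [3, 9, 1, 7, 0] ∈ F_11^5.


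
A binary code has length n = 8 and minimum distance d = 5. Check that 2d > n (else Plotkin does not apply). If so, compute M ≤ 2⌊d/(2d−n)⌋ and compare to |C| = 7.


Plotkin bound M ≤ 4; given |C| = 7 > bound (violated).

Check applicability: 2d = 10, n = 8.
2d − n = 2 > 0, so Plotkin applies.
Compute d/(2d−n) = 5/2 ≈ 2.5000.
⌊d/(2d−n)⌋ = 2.
Plotkin bound: M ≤ 2·2 = 4.
Given |C| = 7, check: VIOLATED.
This |C| is above the Plotkin bound, so no binary code with n = 8, d = 5 and 7 codewords exists.


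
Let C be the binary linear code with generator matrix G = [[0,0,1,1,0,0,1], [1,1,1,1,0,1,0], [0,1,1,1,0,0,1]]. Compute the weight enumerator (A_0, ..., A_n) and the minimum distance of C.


Weight distribution: A_0 = 1, A_1 = 1, A_3 = 2, A_4 = 3, A_5 = 1. Minimum distance d = 1.

Enumerate all 2^3 = 8 messages m ∈ F_2^3.
For each, compute codeword c = mG in F_2^7, then tally its weight.
  m = 000 → c = 0000000, weight = 0.
  m = 100 → c = 0011001, weight = 3.
  m = 010 → c = 1111010, weight = 5.
  m = 110 → c = 1100011, weight = 4.
  m = 001 → c = 0111001, weight = 4.
  m = 101 → c = 0100000, weight = 1.
  m = 011 → c = 1000011, weight = 3.
  m = 111 → c = 1011010, weight = 4.
Tally weights:
  weight 0: 1 codewords.
  weight 1: 1 codewords.
  weight 3: 2 codewords.
  weight 4: 3 codewords.
  weight 5: 1 codewords.
Minimum distance d = smallest w > 0 with A_w > 0 = 1.
Sanity: Σ A_w = 8 = 2^3 = 8 ✓.


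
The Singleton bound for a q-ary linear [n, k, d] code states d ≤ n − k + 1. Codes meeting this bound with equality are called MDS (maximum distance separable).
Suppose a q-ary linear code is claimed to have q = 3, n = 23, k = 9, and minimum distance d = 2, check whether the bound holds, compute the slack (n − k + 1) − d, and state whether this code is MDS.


Singleton RHS = n − k + 1 = 15, slack = 13, bound satisfied, not MDS.

Singleton bound: d ≤ n − k + 1.
Here n = 23, k = 9, so n − k + 1 = 15.
Given d = 2, check d ≤ 15: YES.
Slack = (n − k + 1) − d = 13.
The code is NOT MDS (slack = 13 > 0).
Description: the claimed parameters are [23, 9, 2]_3; such a code would be non-MDS.


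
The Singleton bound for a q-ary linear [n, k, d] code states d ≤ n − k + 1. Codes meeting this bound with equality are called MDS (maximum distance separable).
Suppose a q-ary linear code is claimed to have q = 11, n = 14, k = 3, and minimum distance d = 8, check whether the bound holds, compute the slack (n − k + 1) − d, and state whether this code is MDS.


Singleton RHS = n − k + 1 = 12, slack = 4, bound satisfied, not MDS.

Singleton bound: d ≤ n − k + 1.
Here n = 14, k = 3, so n − k + 1 = 12.
Given d = 8, check d ≤ 12: YES.
Slack = (n − k + 1) − d = 4.
The code is NOT MDS (slack = 4 > 0).
Description: the claimed parameters are [14, 3, 8]_11; such a code would be non-MDS.


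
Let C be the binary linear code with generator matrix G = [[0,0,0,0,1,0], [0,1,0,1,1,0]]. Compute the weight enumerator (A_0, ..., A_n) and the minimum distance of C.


Weight distribution: A_0 = 1, A_1 = 1, A_2 = 1, A_3 = 1. Minimum distance d = 1.

Enumerate all 2^2 = 4 messages m ∈ F_2^2.
For each, compute codeword c = mG in F_2^6, then tally its weight.
  m = 00 → c = 000000, weight = 0.
  m = 10 → c = 000010, weight = 1.
  m = 01 → c = 010110, weight = 3.
  m = 11 → c = 010100, weight = 2.
Tally weights:
  weight 0: 1 codewords.
  weight 1: 1 codewords.
  weight 2: 1 codewords.
  weight 3: 1 codewords.
Minimum distance d = smallest w > 0 with A_w > 0 = 1.
Sanity: Σ A_w = 4 = 2^2 = 4 ✓.


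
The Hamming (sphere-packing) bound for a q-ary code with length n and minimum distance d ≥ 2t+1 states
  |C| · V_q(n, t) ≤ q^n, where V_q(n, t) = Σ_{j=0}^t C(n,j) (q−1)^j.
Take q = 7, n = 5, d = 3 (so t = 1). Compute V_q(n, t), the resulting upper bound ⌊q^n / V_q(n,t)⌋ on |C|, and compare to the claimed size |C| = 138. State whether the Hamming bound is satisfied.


V_q(n, t) = 31, q^n = 16807, Hamming bound = 542, |C| = 138 ≤ bound (satisfied).

Step 1: Compute V_q(n, t) = Σ_{j=0}^1 C(n, j) (q−1)^j.
  j = 0: C(5,0)·(6)^0 = 1·1 = 1.
  j = 1: C(5,1)·(6)^1 = 5·6 = 30.
  V_q(n, t) = 1 + 30 = 31.
Step 2: q^n = 7^5 = 16807.
Step 3: Hamming bound ⌊q^n / V_q(n,t)⌋ = ⌊16807/31⌋ = 542.
Step 4: Compare |C| = 138 to 542: satisfied.
The claimed |C| lies below the Hamming bound.


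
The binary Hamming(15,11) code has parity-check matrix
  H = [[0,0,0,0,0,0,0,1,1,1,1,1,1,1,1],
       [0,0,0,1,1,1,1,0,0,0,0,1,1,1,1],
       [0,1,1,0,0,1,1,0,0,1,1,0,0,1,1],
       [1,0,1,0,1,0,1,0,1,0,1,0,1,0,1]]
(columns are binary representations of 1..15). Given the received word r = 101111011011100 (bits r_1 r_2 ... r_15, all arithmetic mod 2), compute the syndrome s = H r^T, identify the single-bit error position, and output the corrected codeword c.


s = (1, 1, 1, 0)^T, error position = 14, corrected codeword c = 101111011011110

Compute s = H r^T mod 2 one row at a time:
  s_1 = 1 + 1 + 0 + 1 + 1 + 1 + 0 + 0 = 5 ≡ 1 (mod 2).
  s_2 = 1 + 1 + 1 + 0 + 1 + 1 + 0 + 0 = 5 ≡ 1 (mod 2).
  s_3 = 0 + 1 + 1 + 0 + 0 + 1 + 0 + 0 = 3 ≡ 1 (mod 2).
  s_4 = 1 + 1 + 1 + 0 + 1 + 1 + 1 + 0 = 6 ≡ 0 (mod 2).
s = (1, 1, 1, 0)^T — this equals column 14 of H (binary 1110), so error is at position 14.
Correct: flip bit 14 of r = 101111011011100 to get c = 101111011011110.


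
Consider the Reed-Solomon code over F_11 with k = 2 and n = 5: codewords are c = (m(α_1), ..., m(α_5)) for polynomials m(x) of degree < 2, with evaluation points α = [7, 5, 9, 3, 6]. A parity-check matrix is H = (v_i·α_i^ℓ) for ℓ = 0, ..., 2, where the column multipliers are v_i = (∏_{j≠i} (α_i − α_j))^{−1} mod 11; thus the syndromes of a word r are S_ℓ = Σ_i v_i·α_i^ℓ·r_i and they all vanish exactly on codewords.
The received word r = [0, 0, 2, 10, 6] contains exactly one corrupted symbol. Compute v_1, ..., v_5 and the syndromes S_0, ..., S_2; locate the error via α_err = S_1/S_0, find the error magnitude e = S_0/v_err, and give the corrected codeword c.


S = (9, 8, 1), error at position 1, error magnitude e = 10, c = [1, 0, 2, 10, 6].

Step 1: column multipliers v_i = (∏_{j≠i}(α_i − α_j))^{−1} mod 11.
  i = 1 (α = 7): (7−5)(7−9)(7−3)(7−6) = 2·(−2)·4·1 = −16 ≡ 6, so v_1 = 6^{−1} = 2 (mod 11).
  i = 2 (α = 5): (5−7)(5−9)(5−3)(5−6) = (−2)·(−4)·2·(−1) = −16 ≡ 6, so v_2 = 6^{−1} = 2 (mod 11).
  i = 3 (α = 9): (9−7)(9−5)(9−3)(9−6) = 2·4·6·3 = 144 ≡ 1, so v_3 = 1^{−1} = 1 (mod 11).
  i = 4 (α = 3): (3−7)(3−5)(3−9)(3−6) = (−4)·(−2)·(−6)·(−3) = 144 ≡ 1, so v_4 = 1^{−1} = 1 (mod 11).
  i = 5 (α = 6): (6−7)(6−5)(6−9)(6−3) = (−1)·1·(−3)·3 = 9 ≡ 9, so v_5 = 9^{−1} = 5 (mod 11).
  v = [2, 2, 1, 1, 5].
Step 2: syndromes of r = [0, 0, 2, 10, 6] (all sums mod 11).
  S_0 = Σ v_i r_i = 2·0 + 2·0 + 1·2 + 1·10 + 5·6 = 42 ≡ 9.
  S_1 = Σ v_i α_i r_i = 2·7·0 + 2·5·0 + 1·9·2 + 1·3·10 + 5·6·6 = 228 ≡ 8.
  α_i^2 mod 11 = [5, 3, 4, 9, 3].
  S_2 = Σ v_i α_i^2 r_i = 2·5·0 + 2·3·0 + 1·4·2 + 1·9·10 + 5·3·6 = 188 ≡ 1.
  S = (9, 8, 1) ≠ 0, so r is not a codeword (an error is present).
Step 3: locate the error. For a single error e at position i, S_ℓ = v_i·e·α_i^ℓ, so α_err = S_1/S_0.
  S_0^{−1} = 9^{−1} = 5 (mod 11), so α_err = 8·5 = 40 ≡ 7 = α_1. Error position i = 1.
  Consistency check: S_2/S_1 = 1·7 = 7 ≡ 7 = α_err ✓ (single-error assumption holds).
Step 4: error magnitude e = S_0/v_1 = S_0·∏_{j≠1}(α_1 − α_j) = 9·6 = 54 ≡ 10 (mod 11).
Step 5: correct position 1: c_1 = r_1 − e = 0 − 10 ≡ 1 (mod 11). Hence c = [1, 0, 2, 10, 6].
  Check: interpolating c through the α_i gives m(x) = 3 + 6·x (degree < 2) with m(α_i) = c_i for every i, so c is indeed a codeword.


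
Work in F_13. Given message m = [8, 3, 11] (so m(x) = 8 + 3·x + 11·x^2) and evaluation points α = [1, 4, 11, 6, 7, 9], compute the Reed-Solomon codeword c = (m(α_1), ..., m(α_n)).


c = [9, 1, 7, 6, 9, 3]

Message polynomial: m(x) = 8 + 3·x + 11·x^2 (mod 13).
For each evaluation point α_i, compute m(α_i) mod 13:
  α_1 = 1: Horner steps 11 → 1 → 9, so m(1) = 9.
  α_2 = 4: Horner steps 11 → 8 → 1, so m(4) = 1.
  α_3 = 11: Horner steps 11 → 7 → 7, so m(11) = 7.
  α_4 = 6: Horner steps 11 → 4 → 6, so m(6) = 6.
  α_5 = 7: Horner steps 11 → 2 → 9, so m(7) = 9.
  α_6 = 9: Horner steps 11 → 11 → 3, so m(9) = 3.
Codeword c = [9, 1, 7, 6, 9, 3] ∈ F_13^6.


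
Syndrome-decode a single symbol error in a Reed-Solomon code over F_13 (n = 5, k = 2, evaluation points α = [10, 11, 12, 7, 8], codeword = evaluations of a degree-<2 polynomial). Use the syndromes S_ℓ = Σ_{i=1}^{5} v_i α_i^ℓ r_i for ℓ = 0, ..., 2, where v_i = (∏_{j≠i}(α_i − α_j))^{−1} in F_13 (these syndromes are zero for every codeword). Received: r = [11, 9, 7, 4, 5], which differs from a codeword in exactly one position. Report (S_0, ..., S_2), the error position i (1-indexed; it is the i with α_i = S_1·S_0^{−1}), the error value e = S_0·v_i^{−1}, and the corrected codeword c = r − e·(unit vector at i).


S = (8, 12, 5), error at position 5, error magnitude e = 3, c = [11, 9, 7, 4, 2].

Step 1: column multipliers v_i = (∏_{j≠i}(α_i − α_j))^{−1} mod 13.
  i = 1 (α = 10): (10−11)(10−12)(10−7)(10−8) = (−1)·(−2)·3·2 = 12 ≡ 12, so v_1 = 12^{−1} = 12 (mod 13).
  i = 2 (α = 11): (11−10)(11−12)(11−7)(11−8) = 1·(−1)·4·3 = −12 ≡ 1, so v_2 = 1^{−1} = 1 (mod 13).
  i = 3 (α = 12): (12−10)(12−11)(12−7)(12−8) = 2·1·5·4 = 40 ≡ 1, so v_3 = 1^{−1} = 1 (mod 13).
  i = 4 (α = 7): (7−10)(7−11)(7−12)(7−8) = (−3)·(−4)·(−5)·(−1) = 60 ≡ 8, so v_4 = 8^{−1} = 5 (mod 13).
  i = 5 (α = 8): (8−10)(8−11)(8−12)(8−7) = (−2)·(−3)·(−4)·1 = −24 ≡ 2, so v_5 = 2^{−1} = 7 (mod 13).
  v = [12, 1, 1, 5, 7].
Step 2: syndromes of r = [11, 9, 7, 4, 5] (all sums mod 13).
  S_0 = Σ v_i r_i = 12·11 + 1·9 + 1·7 + 5·4 + 7·5 = 203 ≡ 8.
  S_1 = Σ v_i α_i r_i = 12·10·11 + 1·11·9 + 1·12·7 + 5·7·4 + 7·8·5 = 1923 ≡ 12.
  α_i^2 mod 13 = [9, 4, 1, 10, 12].
  S_2 = Σ v_i α_i^2 r_i = 12·9·11 + 1·4·9 + 1·1·7 + 5·10·4 + 7·12·5 = 1851 ≡ 5.
  S = (8, 12, 5) ≠ 0, so r is not a codeword (an error is present).
Step 3: locate the error. For a single error e at position i, S_ℓ = v_i·e·α_i^ℓ, so α_err = S_1/S_0.
  S_0^{−1} = 8^{−1} = 5 (mod 13), so α_err = 12·5 = 60 ≡ 8 = α_5. Error position i = 5.
  Consistency check: S_2/S_1 = 5·12 = 60 ≡ 8 = α_err ✓ (single-error assumption holds).
Step 4: error magnitude e = S_0/v_5 = S_0·∏_{j≠5}(α_5 − α_j) = 8·2 = 16 ≡ 3 (mod 13).
Step 5: correct position 5: c_5 = r_5 − e = 5 − 3 ≡ 2 (mod 13). Hence c = [11, 9, 7, 4, 2].
  Check: interpolating c through the α_i gives m(x) = 5 + 11·x (degree < 2) with m(α_i) = c_i for every i, so c is indeed a codeword.


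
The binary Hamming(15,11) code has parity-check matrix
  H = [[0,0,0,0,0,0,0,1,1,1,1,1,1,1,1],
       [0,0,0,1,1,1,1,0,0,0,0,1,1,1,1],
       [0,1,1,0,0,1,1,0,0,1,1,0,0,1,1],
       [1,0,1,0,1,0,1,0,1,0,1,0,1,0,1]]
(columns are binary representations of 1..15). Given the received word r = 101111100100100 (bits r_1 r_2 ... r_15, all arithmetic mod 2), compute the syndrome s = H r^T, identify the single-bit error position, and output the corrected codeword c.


s = (0, 1, 0, 1)^T, error position = 5, corrected codeword c = 101101100100100

Compute s = H r^T mod 2 one row at a time:
  s_1 = 0 + 0 + 1 + 0 + 0 + 1 + 0 + 0 = 2 ≡ 0 (mod 2).
  s_2 = 1 + 1 + 1 + 1 + 0 + 1 + 0 + 0 = 5 ≡ 1 (mod 2).
  s_3 = 0 + 1 + 1 + 1 + 1 + 0 + 0 + 0 = 4 ≡ 0 (mod 2).
  s_4 = 1 + 1 + 1 + 1 + 0 + 0 + 1 + 0 = 5 ≡ 1 (mod 2).
s = (0, 1, 0, 1)^T — this equals column 5 of H (binary 0101), so error is at position 5.
Correct: flip bit 5 of r = 101111100100100 to get c = 101101100100100.


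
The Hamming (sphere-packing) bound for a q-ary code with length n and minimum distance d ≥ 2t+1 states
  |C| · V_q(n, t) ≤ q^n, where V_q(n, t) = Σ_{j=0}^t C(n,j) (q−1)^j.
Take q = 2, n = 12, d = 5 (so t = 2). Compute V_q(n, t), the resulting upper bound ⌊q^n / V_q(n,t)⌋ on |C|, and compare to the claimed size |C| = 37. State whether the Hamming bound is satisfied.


V_q(n, t) = 79, q^n = 4096, Hamming bound = 51, |C| = 37 ≤ bound (satisfied).

Step 1: Compute V_q(n, t) = Σ_{j=0}^2 C(n, j) (q−1)^j.
  j = 0: C(12,0)·(1)^0 = 1·1 = 1.
  j = 1: C(12,1)·(1)^1 = 12·1 = 12.
  j = 2: C(12,2)·(1)^2 = 66·1 = 66.
  V_q(n, t) = 1 + 12 + 66 = 79.
Step 2: q^n = 2^12 = 4096.
Step 3: Hamming bound ⌊q^n / V_q(n,t)⌋ = ⌊4096/79⌋ = 51.
Step 4: Compare |C| = 37 to 51: satisfied.
The claimed |C| lies below the Hamming bound.


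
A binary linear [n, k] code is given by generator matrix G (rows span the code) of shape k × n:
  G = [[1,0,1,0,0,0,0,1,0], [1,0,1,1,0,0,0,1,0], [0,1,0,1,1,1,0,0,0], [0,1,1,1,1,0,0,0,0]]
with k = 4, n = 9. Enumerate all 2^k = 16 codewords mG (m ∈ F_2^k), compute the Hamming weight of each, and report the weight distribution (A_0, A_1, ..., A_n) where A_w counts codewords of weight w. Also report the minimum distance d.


Weight distribution: A_0 = 1, A_1 = 1, A_2 = 1, A_3 = 5, A_4 = 5, A_5 = 1, A_6 = 1, A_7 = 1. Minimum distance d = 1.

Enumerate all 2^4 = 16 messages m ∈ F_2^4.
For each, compute codeword c = mG in F_2^9, then tally its weight.
  m = 0000 → c = 000000000, weight = 0.
  m = 1000 → c = 101000010, weight = 3.
  m = 0100 → c = 101100010, weight = 4.
  m = 1100 → c = 000100000, weight = 1.
  m = 0010 → c = 010111000, weight = 4.
  m = 1010 → c = 111111010, weight = 7.
  m = 0110 → c = 111011010, weight = 6.
  m = 1110 → c = 010011000, weight = 3.
  m = 0001 → c = 011110000, weight = 4.
  m = 1001 → c = 110110010, weight = 5.
  m = 0101 → c = 110010010, weight = 4.
  m = 1101 → c = 011010000, weight = 3.
  m = 0011 → c = 001001000, weight = 2.
  m = 1011 → c = 100001010, weight = 3.
  m = 0111 → c = 100101010, weight = 4.
  m = 1111 → c = 001101000, weight = 3.
Tally weights:
  weight 0: 1 codewords.
  weight 1: 1 codewords.
  weight 2: 1 codewords.
  weight 3: 5 codewords.
  weight 4: 5 codewords.
  weight 5: 1 codewords.
  weight 6: 1 codewords.
  weight 7: 1 codewords.
Minimum distance d = smallest w > 0 with A_w > 0 = 1.
Sanity: Σ A_w = 16 = 2^4 = 16 ✓.


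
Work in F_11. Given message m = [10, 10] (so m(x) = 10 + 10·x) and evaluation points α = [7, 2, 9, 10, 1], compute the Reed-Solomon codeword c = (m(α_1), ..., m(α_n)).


c = [3, 8, 1, 0, 9]

Message polynomial: m(x) = 10 + 10·x (mod 11).
For each evaluation point α_i, compute m(α_i) mod 11:
  α_1 = 7: Horner steps 10 → 3, so m(7) = 3.
  α_2 = 2: Horner steps 10 → 8, so m(2) = 8.
  α_3 = 9: Horner steps 10 → 1, so m(9) = 1.
  α_4 = 10: Horner steps 10 → 0, so m(10) = 0.
  α_5 = 1: Horner steps 10 → 9, so m(1) = 9.
Codeword c = [3, 8, 1, 0, 9] ∈ F_11^5.


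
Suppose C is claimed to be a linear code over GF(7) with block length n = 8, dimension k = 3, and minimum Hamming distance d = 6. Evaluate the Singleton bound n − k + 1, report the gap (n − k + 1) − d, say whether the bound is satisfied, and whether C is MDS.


Singleton RHS = n − k + 1 = 6, slack = 0, bound satisfied, MDS.

Singleton bound: d ≤ n − k + 1.
Here n = 8, k = 3, so n − k + 1 = 6.
Given d = 6, check d ≤ 6: YES.
Slack = (n − k + 1) − d = 0.
The code is MDS (slack = 0).
Description: the claimed parameters are [8, 3, 6]_7; such a code would be MDS (meets Singleton bound).


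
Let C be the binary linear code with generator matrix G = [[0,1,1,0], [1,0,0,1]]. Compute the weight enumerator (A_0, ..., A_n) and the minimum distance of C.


Weight distribution: A_0 = 1, A_2 = 2, A_4 = 1. Minimum distance d = 2.

Enumerate all 2^2 = 4 messages m ∈ F_2^2.
For each, compute codeword c = mG in F_2^4, then tally its weight.
  m = 00 → c = 0000, weight = 0.
  m = 10 → c = 0110, weight = 2.
  m = 01 → c = 1001, weight = 2.
  m = 11 → c = 1111, weight = 4.
Tally weights:
  weight 0: 1 codewords.
  weight 2: 2 codewords.
  weight 4: 1 codewords.
Minimum distance d = smallest w > 0 with A_w > 0 = 2.
Sanity: Σ A_w = 4 = 2^2 = 4 ✓.


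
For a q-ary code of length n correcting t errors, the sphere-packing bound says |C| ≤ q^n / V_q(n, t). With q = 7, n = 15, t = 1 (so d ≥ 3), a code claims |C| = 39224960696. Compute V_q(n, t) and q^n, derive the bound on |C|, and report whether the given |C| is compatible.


V_q(n, t) = 91, q^n = 4747561509943, Hamming bound = 52171005603, |C| = 39224960696 ≤ bound (satisfied).

Step 1: Compute V_q(n, t) = Σ_{j=0}^1 C(n, j) (q−1)^j.
  j = 0: C(15,0)·(6)^0 = 1·1 = 1.
  j = 1: C(15,1)·(6)^1 = 15·6 = 90.
  V_q(n, t) = 1 + 90 = 91.
Step 2: q^n = 7^15 = 4747561509943.
Step 3: Hamming bound ⌊q^n / V_q(n,t)⌋ = ⌊4747561509943/91⌋ = 52171005603.
Step 4: Compare |C| = 39224960696 to 52171005603: satisfied.
The claimed |C| lies below the Hamming bound.


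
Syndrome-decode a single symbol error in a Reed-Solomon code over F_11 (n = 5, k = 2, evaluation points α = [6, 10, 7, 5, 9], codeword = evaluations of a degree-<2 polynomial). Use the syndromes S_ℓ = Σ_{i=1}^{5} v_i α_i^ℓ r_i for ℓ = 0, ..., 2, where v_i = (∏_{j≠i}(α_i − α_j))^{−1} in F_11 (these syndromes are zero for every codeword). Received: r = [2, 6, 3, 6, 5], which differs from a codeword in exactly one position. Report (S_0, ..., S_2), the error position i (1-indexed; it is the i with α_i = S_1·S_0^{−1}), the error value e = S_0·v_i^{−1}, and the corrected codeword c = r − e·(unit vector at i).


S = (7, 2, 10), error at position 4, error magnitude e = 5, c = [2, 6, 3, 1, 5].

Step 1: column multipliers v_i = (∏_{j≠i}(α_i − α_j))^{−1} mod 11.
  i = 1 (α = 6): (6−10)(6−7)(6−5)(6−9) = (−4)·(−1)·1·(−3) = −12 ≡ 10, so v_1 = 10^{−1} = 10 (mod 11).
  i = 2 (α = 10): (10−6)(10−7)(10−5)(10−9) = 4·3·5·1 = 60 ≡ 5, so v_2 = 5^{−1} = 9 (mod 11).
  i = 3 (α = 7): (7−6)(7−10)(7−5)(7−9) = 1·(−3)·2·(−2) = 12 ≡ 1, so v_3 = 1^{−1} = 1 (mod 11).
  i = 4 (α = 5): (5−6)(5−10)(5−7)(5−9) = (−1)·(−5)·(−2)·(−4) = 40 ≡ 7, so v_4 = 7^{−1} = 8 (mod 11).
  i = 5 (α = 9): (9−6)(9−10)(9−7)(9−5) = 3·(−1)·2·4 = −24 ≡ 9, so v_5 = 9^{−1} = 5 (mod 11).
  v = [10, 9, 1, 8, 5].
Step 2: syndromes of r = [2, 6, 3, 6, 5] (all sums mod 11).
  S_0 = Σ v_i r_i = 10·2 + 9·6 + 1·3 + 8·6 + 5·5 = 150 ≡ 7.
  S_1 = Σ v_i α_i r_i = 10·6·2 + 9·10·6 + 1·7·3 + 8·5·6 + 5·9·5 = 1146 ≡ 2.
  α_i^2 mod 11 = [3, 1, 5, 3, 4].
  S_2 = Σ v_i α_i^2 r_i = 10·3·2 + 9·1·6 + 1·5·3 + 8·3·6 + 5·4·5 = 373 ≡ 10.
  S = (7, 2, 10) ≠ 0, so r is not a codeword (an error is present).
Step 3: locate the error. For a single error e at position i, S_ℓ = v_i·e·α_i^ℓ, so α_err = S_1/S_0.
  S_0^{−1} = 7^{−1} = 8 (mod 11), so α_err = 2·8 = 16 ≡ 5 = α_4. Error position i = 4.
  Consistency check: S_2/S_1 = 10·6 = 60 ≡ 5 = α_err ✓ (single-error assumption holds).
Step 4: error magnitude e = S_0/v_4 = S_0·∏_{j≠4}(α_4 − α_j) = 7·7 = 49 ≡ 5 (mod 11).
Step 5: correct position 4: c_4 = r_4 − e = 6 − 5 ≡ 1 (mod 11). Hence c = [2, 6, 3, 1, 5].
  Check: interpolating c through the α_i gives m(x) = 7 + 1·x (degree < 2) with m(α_i) = c_i for every i, so c is indeed a codeword.


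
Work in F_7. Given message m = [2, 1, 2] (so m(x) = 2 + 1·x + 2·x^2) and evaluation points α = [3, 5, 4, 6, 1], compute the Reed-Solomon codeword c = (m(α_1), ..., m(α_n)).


c = [2, 1, 3, 3, 5]

Message polynomial: m(x) = 2 + 1·x + 2·x^2 (mod 7).
For each evaluation point α_i, compute m(α_i) mod 7:
  α_1 = 3: Horner steps 2 → 0 → 2, so m(3) = 2.
  α_2 = 5: Horner steps 2 → 4 → 1, so m(5) = 1.
  α_3 = 4: Horner steps 2 → 2 → 3, so m(4) = 3.
  α_4 = 6: Horner steps 2 → 6 → 3, so m(6) = 3.
  α_5 = 1: Horner steps 2 → 3 → 5, so m(1) = 5.
Codeword c = [2, 1, 3, 3, 5] ∈ F_7^5.


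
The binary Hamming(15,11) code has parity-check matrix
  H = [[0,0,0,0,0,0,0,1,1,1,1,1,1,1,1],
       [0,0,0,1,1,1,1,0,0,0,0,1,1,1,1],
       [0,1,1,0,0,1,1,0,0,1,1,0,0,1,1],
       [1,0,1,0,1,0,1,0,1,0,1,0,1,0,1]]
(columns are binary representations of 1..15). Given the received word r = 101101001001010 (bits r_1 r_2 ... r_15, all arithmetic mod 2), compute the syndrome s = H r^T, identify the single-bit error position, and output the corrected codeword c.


s = (1, 0, 1, 1)^T, error position = 11, corrected codeword c = 101101001011010

Compute s = H r^T mod 2 one row at a time:
  s_1 = 0 + 1 + 0 + 0 + 1 + 0 + 1 + 0 = 3 ≡ 1 (mod 2).
  s_2 = 1 + 0 + 1 + 0 + 1 + 0 + 1 + 0 = 4 ≡ 0 (mod 2).
  s_3 = 0 + 1 + 1 + 0 + 0 + 0 + 1 + 0 = 3 ≡ 1 (mod 2).
  s_4 = 1 + 1 + 0 + 0 + 1 + 0 + 0 + 0 = 3 ≡ 1 (mod 2).
s = (1, 0, 1, 1)^T — this equals column 11 of H (binary 1011), so error is at position 11.
Correct: flip bit 11 of r = 101101001001010 to get c = 101101001011010.


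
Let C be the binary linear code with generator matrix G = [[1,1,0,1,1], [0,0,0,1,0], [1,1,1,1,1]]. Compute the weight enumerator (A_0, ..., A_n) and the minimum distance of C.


Weight distribution: A_0 = 1, A_1 = 2, A_2 = 1, A_3 = 1, A_4 = 2, A_5 = 1. Minimum distance d = 1.

Enumerate all 2^3 = 8 messages m ∈ F_2^3.
For each, compute codeword c = mG in F_2^5, then tally its weight.
  m = 000 → c = 00000, weight = 0.
  m = 100 → c = 11011, weight = 4.
  m = 010 → c = 00010, weight = 1.
  m = 110 → c = 11001, weight = 3.
  m = 001 → c = 11111, weight = 5.
  m = 101 → c = 00100, weight = 1.
  m = 011 → c = 11101, weight = 4.
  m = 111 → c = 00110, weight = 2.
Tally weights:
  weight 0: 1 codewords.
  weight 1: 2 codewords.
  weight 2: 1 codewords.
  weight 3: 1 codewords.
  weight 4: 2 codewords.
  weight 5: 1 codewords.
Minimum distance d = smallest w > 0 with A_w > 0 = 1.
Sanity: Σ A_w = 8 = 2^3 = 8 ✓.


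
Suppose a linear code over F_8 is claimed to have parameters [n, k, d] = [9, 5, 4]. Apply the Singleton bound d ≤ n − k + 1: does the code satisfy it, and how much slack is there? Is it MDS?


Singleton RHS = n − k + 1 = 5, slack = 1, bound satisfied, not MDS.

Singleton bound: d ≤ n − k + 1.
Here n = 9, k = 5, so n − k + 1 = 5.
Given d = 4, check d ≤ 5: YES.
Slack = (n − k + 1) − d = 1.
The code is NOT MDS (slack = 1 > 0).
Description: the claimed parameters are [9, 5, 4]_8; such a code would be non-MDS.


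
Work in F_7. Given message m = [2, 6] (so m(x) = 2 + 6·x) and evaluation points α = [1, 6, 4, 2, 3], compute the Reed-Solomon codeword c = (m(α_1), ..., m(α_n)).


c = [1, 3, 5, 0, 6]

Message polynomial: m(x) = 2 + 6·x (mod 7).
For each evaluation point α_i, compute m(α_i) mod 7:
  α_1 = 1: Horner steps 6 → 1, so m(1) = 1.
  α_2 = 6: Horner steps 6 → 3, so m(6) = 3.
  α_3 = 4: Horner steps 6 → 5, so m(4) = 5.
  α_4 = 2: Horner steps 6 → 0, so m(2) = 0.
  α_5 = 3: Horner steps 6 → 6, so m(3) = 6.
Codeword c = [1, 3, 5, 0, 6] ∈ F_7^5.


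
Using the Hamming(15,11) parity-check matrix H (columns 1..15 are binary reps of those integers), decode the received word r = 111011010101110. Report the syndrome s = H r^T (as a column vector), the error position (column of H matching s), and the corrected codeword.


s = (1, 1, 1, 0)^T, error position = 14, corrected codeword c = 111011010101100

Compute s = H r^T mod 2 one row at a time:
  s_1 = 1 + 0 + 1 + 0 + 1 + 1 + 1 + 0 = 5 ≡ 1 (mod 2).
  s_2 = 0 + 1 + 1 + 0 + 1 + 1 + 1 + 0 = 5 ≡ 1 (mod 2).
  s_3 = 1 + 1 + 1 + 0 + 1 + 0 + 1 + 0 = 5 ≡ 1 (mod 2).
  s_4 = 1 + 1 + 1 + 0 + 0 + 0 + 1 + 0 = 4 ≡ 0 (mod 2).
s = (1, 1, 1, 0)^T — this equals column 14 of H (binary 1110), so error is at position 14.
Correct: flip bit 14 of r = 111011010101110 to get c = 111011010101100.


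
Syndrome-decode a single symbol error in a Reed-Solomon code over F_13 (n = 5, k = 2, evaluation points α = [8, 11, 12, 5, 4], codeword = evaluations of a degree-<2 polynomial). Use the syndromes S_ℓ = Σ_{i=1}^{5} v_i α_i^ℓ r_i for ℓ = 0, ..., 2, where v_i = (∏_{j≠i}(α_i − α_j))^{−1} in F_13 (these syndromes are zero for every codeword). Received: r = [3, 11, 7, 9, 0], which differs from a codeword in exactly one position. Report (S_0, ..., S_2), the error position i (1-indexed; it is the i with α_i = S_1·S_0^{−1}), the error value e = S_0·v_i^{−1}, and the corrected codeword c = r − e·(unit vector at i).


S = (6, 9, 7), error at position 1, error magnitude e = 6, c = [10, 11, 7, 9, 0].

Step 1: column multipliers v_i = (∏_{j≠i}(α_i − α_j))^{−1} mod 13.
  i = 1 (α = 8): (8−11)(8−12)(8−5)(8−4) = (−3)·(−4)·3·4 = 144 ≡ 1, so v_1 = 1^{−1} = 1 (mod 13).
  i = 2 (α = 11): (11−8)(11−12)(11−5)(11−4) = 3·(−1)·6·7 = −126 ≡ 4, so v_2 = 4^{−1} = 10 (mod 13).
  i = 3 (α = 12): (12−8)(12−11)(12−5)(12−4) = 4·1·7·8 = 224 ≡ 3, so v_3 = 3^{−1} = 9 (mod 13).
  i = 4 (α = 5): (5−8)(5−11)(5−12)(5−4) = (−3)·(−6)·(−7)·1 = −126 ≡ 4, so v_4 = 4^{−1} = 10 (mod 13).
  i = 5 (α = 4): (4−8)(4−11)(4−12)(4−5) = (−4)·(−7)·(−8)·(−1) = 224 ≡ 3, so v_5 = 3^{−1} = 9 (mod 13).
  v = [1, 10, 9, 10, 9].
Step 2: syndromes of r = [3, 11, 7, 9, 0] (all sums mod 13).
  S_0 = Σ v_i r_i = 1·3 + 10·11 + 9·7 + 10·9 + 9·0 = 266 ≡ 6.
  S_1 = Σ v_i α_i r_i = 1·8·3 + 10·11·11 + 9·12·7 + 10·5·9 + 9·4·0 = 2440 ≡ 9.
  α_i^2 mod 13 = [12, 4, 1, 12, 3].
  S_2 = Σ v_i α_i^2 r_i = 1·12·3 + 10·4·11 + 9·1·7 + 10·12·9 + 9·3·0 = 1619 ≡ 7.
  S = (6, 9, 7) ≠ 0, so r is not a codeword (an error is present).
Step 3: locate the error. For a single error e at position i, S_ℓ = v_i·e·α_i^ℓ, so α_err = S_1/S_0.
  S_0^{−1} = 6^{−1} = 11 (mod 13), so α_err = 9·11 = 99 ≡ 8 = α_1. Error position i = 1.
  Consistency check: S_2/S_1 = 7·3 = 21 ≡ 8 = α_err ✓ (single-error assumption holds).
Step 4: error magnitude e = S_0/v_1 = S_0·∏_{j≠1}(α_1 − α_j) = 6·1 = 6 ≡ 6 (mod 13).
Step 5: correct position 1: c_1 = r_1 − e = 3 − 6 ≡ 10 (mod 13). Hence c = [10, 11, 7, 9, 0].
  Check: interpolating c through the α_i gives m(x) = 3 + 9·x (degree < 2) with m(α_i) = c_i for every i, so c is indeed a codeword.


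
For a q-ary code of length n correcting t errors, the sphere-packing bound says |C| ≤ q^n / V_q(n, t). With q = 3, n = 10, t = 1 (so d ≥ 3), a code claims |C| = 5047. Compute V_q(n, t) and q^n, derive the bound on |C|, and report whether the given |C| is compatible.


V_q(n, t) = 21, q^n = 59049, Hamming bound = 2811, |C| = 5047 > bound (violated).

Step 1: Compute V_q(n, t) = Σ_{j=0}^1 C(n, j) (q−1)^j.
  j = 0: C(10,0)·(2)^0 = 1·1 = 1.
  j = 1: C(10,1)·(2)^1 = 10·2 = 20.
  V_q(n, t) = 1 + 20 = 21.
Step 2: q^n = 3^10 = 59049.
Step 3: Hamming bound ⌊q^n / V_q(n,t)⌋ = ⌊59049/21⌋ = 2811.
Step 4: Compare |C| = 5047 to 2811: violated.
The claimed |C| lies above the Hamming bound, so no 3-ary code of length 10 with d ≥ 3 can have 5047 codewords.


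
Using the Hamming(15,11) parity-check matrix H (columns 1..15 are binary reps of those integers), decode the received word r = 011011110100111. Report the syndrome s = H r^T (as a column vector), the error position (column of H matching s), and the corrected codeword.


s = (1, 0, 1, 1)^T, error position = 11, corrected codeword c = 011011110110111

Compute s = H r^T mod 2 one row at a time:
  s_1 = 1 + 0 + 1 + 0 + 0 + 1 + 1 + 1 = 5 ≡ 1 (mod 2).
  s_2 = 0 + 1 + 1 + 1 + 0 + 1 + 1 + 1 = 6 ≡ 0 (mod 2).
  s_3 = 1 + 1 + 1 + 1 + 1 + 0 + 1 + 1 = 7 ≡ 1 (mod 2).
  s_4 = 0 + 1 + 1 + 1 + 0 + 0 + 1 + 1 = 5 ≡ 1 (mod 2).
s = (1, 0, 1, 1)^T — this equals column 11 of H (binary 1011), so error is at position 11.
Correct: flip bit 11 of r = 011011110100111 to get c = 011011110110111.


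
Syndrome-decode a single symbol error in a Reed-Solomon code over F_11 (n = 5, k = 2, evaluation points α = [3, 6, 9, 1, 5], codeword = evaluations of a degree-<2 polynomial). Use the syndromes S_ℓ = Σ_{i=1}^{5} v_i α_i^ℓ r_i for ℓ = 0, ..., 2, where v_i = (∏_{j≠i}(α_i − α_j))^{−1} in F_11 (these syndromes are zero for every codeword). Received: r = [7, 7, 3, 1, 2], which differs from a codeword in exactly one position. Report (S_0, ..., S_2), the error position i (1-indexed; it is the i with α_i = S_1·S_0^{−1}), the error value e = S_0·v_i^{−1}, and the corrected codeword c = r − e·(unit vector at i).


S = (9, 10, 5), error at position 2, error magnitude e = 2, c = [7, 5, 3, 1, 2].

Step 1: column multipliers v_i = (∏_{j≠i}(α_i − α_j))^{−1} mod 11.
  i = 1 (α = 3): (3−6)(3−9)(3−1)(3−5) = (−3)·(−6)·2·(−2) = −72 ≡ 5, so v_1 = 5^{−1} = 9 (mod 11).
  i = 2 (α = 6): (6−3)(6−9)(6−1)(6−5) = 3·(−3)·5·1 = −45 ≡ 10, so v_2 = 10^{−1} = 10 (mod 11).
  i = 3 (α = 9): (9−3)(9−6)(9−1)(9−5) = 6·3·8·4 = 576 ≡ 4, so v_3 = 4^{−1} = 3 (mod 11).
  i = 4 (α = 1): (1−3)(1−6)(1−9)(1−5) = (−2)·(−5)·(−8)·(−4) = 320 ≡ 1, so v_4 = 1^{−1} = 1 (mod 11).
  i = 5 (α = 5): (5−3)(5−6)(5−9)(5−1) = 2·(−1)·(−4)·4 = 32 ≡ 10, so v_5 = 10^{−1} = 10 (mod 11).
  v = [9, 10, 3, 1, 10].
Step 2: syndromes of r = [7, 7, 3, 1, 2] (all sums mod 11).
  S_0 = Σ v_i r_i = 9·7 + 10·7 + 3·3 + 1·1 + 10·2 = 163 ≡ 9.
  S_1 = Σ v_i α_i r_i = 9·3·7 + 10·6·7 + 3·9·3 + 1·1·1 + 10·5·2 = 791 ≡ 10.
  α_i^2 mod 11 = [9, 3, 4, 1, 3].
  S_2 = Σ v_i α_i^2 r_i = 9·9·7 + 10·3·7 + 3·4·3 + 1·1·1 + 10·3·2 = 874 ≡ 5.
  S = (9, 10, 5) ≠ 0, so r is not a codeword (an error is present).
Step 3: locate the error. For a single error e at position i, S_ℓ = v_i·e·α_i^ℓ, so α_err = S_1/S_0.
  S_0^{−1} = 9^{−1} = 5 (mod 11), so α_err = 10·5 = 50 ≡ 6 = α_2. Error position i = 2.
  Consistency check: S_2/S_1 = 5·10 = 50 ≡ 6 = α_err ✓ (single-error assumption holds).
Step 4: error magnitude e = S_0/v_2 = S_0·∏_{j≠2}(α_2 − α_j) = 9·10 = 90 ≡ 2 (mod 11).
Step 5: correct position 2: c_2 = r_2 − e = 7 − 2 ≡ 5 (mod 11). Hence c = [7, 5, 3, 1, 2].
  Check: interpolating c through the α_i gives m(x) = 9 + 3·x (degree < 2) with m(α_i) = c_i for every i, so c is indeed a codeword.


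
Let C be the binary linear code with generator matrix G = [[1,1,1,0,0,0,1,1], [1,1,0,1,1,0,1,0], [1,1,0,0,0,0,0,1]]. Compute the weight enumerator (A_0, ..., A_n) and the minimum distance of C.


Weight distribution: A_0 = 1, A_2 = 1, A_3 = 1, A_4 = 2, A_5 = 3. Minimum distance d = 2.

Enumerate all 2^3 = 8 messages m ∈ F_2^3.
For each, compute codeword c = mG in F_2^8, then tally its weight.
  m = 000 → c = 00000000, weight = 0.
  m = 100 → c = 11100011, weight = 5.
  m = 010 → c = 11011010, weight = 5.
  m = 110 → c = 00111001, weight = 4.
  m = 001 → c = 11000001, weight = 3.
  m = 101 → c = 00100010, weight = 2.
  m = 011 → c = 00011011, weight = 4.
  m = 111 → c = 11111000, weight = 5.
Tally weights:
  weight 0: 1 codewords.
  weight 2: 1 codewords.
  weight 3: 1 codewords.
  weight 4: 2 codewords.
  weight 5: 3 codewords.
Minimum distance d = smallest w > 0 with A_w > 0 = 2.
Sanity: Σ A_w = 8 = 2^3 = 8 ✓.
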